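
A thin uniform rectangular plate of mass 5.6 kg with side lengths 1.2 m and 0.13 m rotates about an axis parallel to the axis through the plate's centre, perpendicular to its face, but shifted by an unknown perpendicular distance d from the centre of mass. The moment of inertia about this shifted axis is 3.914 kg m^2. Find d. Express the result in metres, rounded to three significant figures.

About the centre-of-mass axis, I_cm = (1/12)M(a²+b²) = (1/12)(5.6)[(1.2)² + (0.13)²] = 0.67989 kg m^2.
Parallel axis theorem: I = I_cm + Md², so Md² = 3.914 − 0.67989 = 3.2341 kg m^2.
d = √(3.2341 / 5.6) = 0.75995 m.

0.760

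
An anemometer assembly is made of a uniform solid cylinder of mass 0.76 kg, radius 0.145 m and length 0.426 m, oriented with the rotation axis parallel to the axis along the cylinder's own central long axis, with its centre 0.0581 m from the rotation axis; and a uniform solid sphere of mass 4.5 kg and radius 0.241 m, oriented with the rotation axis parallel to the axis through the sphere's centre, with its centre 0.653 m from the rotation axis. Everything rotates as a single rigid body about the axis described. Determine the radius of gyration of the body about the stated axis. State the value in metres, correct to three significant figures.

0.622

Solid cylinder: I_cm = (1/2)MR² = (1/2)(0.76)(0.145)² = 0.0079895 kg m^2; centre at d = 0.0581 m, so the parallel axis theorem gives I = 0.0079895 + (0.76)(0.0581)² = 0.010555 kg m^2.
Solid sphere: I_cm = (2/5)MR² = (2/5)(4.5)(0.241)² = 0.10455 kg m^2; centre at d = 0.653 m, so the parallel axis theorem gives I = 0.10455 + (4.5)(0.653)² = 2.0234 kg m^2.
Total I = 2.0339 kg m^2; total mass M = 5.26 kg.
k = √(I/M) = √(2.0339/5.26) = 0.62184 m.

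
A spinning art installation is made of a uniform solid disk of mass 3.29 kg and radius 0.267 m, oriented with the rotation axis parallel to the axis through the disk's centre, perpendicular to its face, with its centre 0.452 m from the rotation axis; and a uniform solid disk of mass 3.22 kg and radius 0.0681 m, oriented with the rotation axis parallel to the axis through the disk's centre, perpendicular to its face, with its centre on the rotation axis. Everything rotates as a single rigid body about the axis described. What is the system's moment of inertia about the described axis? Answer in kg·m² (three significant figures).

0.797

Solid disk: I_cm = (1/2)MR² = (1/2)(3.29)(0.267)² = 0.11727 kg·m²; centre at d = 0.452 m, so I = I_cm + Md² gives I = 0.11727 + (3.29)(0.452)² = 0.78943 kg·m².
Solid disk: I_cm = (1/2)MR² = (1/2)(3.22)(0.0681)² = 0.0074666 kg·m²; axis through the centre, so I = 0.0074666 kg·m².
Total I = 0.78943 + 0.0074666 = 0.7969 kg·m².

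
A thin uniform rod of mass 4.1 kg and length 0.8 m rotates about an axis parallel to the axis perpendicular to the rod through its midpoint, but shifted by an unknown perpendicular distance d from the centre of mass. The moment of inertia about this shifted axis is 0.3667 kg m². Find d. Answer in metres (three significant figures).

0.190

About the centre-of-mass axis, I_cm = (1/12)ML² = (1/12)(4.1)(0.8)² = 0.21867 kg m².
Parallel axis theorem: I = I_cm + Md², so Md² = 0.3667 − 0.21867 = 0.14803 kg m².
d = √(0.14803 / 4.1) = 0.19001 m.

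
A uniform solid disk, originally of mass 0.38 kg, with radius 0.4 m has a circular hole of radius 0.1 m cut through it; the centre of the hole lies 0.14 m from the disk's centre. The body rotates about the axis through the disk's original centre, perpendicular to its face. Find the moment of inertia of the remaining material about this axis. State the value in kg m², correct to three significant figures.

Unpierced body about its centre: I₀ = (1/2)MR² = (1/2)(0.38)(0.4)² = 0.0304 kg m².
The removed disk has mass m = M·(r/R)² = (0.38)(0.1/0.4)² = 0.02375 kg (same uniform areal density).
Its moment of inertia about the rotation axis (parallel-axis theorem): I_hole = (1/2)mr² + md² = (1/2)(0.02375)(0.1)² + (0.02375)(0.14)² = 0.00058425 kg m².
Treating the hole as negative mass, I = I₀ − I_hole = 0.0304 − 0.00058425 = 0.029816 kg m².

0.0298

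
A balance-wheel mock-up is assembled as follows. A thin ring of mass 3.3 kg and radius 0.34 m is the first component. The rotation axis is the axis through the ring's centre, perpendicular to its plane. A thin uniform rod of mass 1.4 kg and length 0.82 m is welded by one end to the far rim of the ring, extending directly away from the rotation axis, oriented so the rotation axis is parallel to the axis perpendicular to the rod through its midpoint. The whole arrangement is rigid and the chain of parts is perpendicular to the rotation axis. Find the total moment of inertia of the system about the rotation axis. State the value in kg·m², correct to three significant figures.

Thin ring: I_cm = MR² = (3.3)(0.34)² = 0.38148 kg·m²; axis through the centre, so I = 0.38148 kg·m².
Thin rod: I_cm = (1/12)ML² = (1/12)(1.4)(0.82)² = 0.078447 kg·m²; centre at d = 0.34 + 0.41 = 0.75 m, so the parallel axis theorem gives I = 0.078447 + (1.4)(0.75)² = 0.86595 kg·m².
Total I = 0.38148 + 0.86595 = 1.2474 kg·m².

1.25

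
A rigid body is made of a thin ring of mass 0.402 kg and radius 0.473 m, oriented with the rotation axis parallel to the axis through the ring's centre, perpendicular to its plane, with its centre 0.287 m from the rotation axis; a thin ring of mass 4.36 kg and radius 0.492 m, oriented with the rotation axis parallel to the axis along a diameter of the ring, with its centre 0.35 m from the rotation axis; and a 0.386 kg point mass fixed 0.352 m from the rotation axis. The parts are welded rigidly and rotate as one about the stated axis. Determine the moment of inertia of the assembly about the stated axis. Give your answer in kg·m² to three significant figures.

1.23

Thin ring: I_cm = MR² = (0.402)(0.473)² = 0.089939 kg·m²; centre at d = 0.287 m, so I = I_cm + Md² gives I = 0.089939 + (0.402)(0.287)² = 0.12305 kg·m².
Thin ring: I_cm = (1/2)MR² = (1/2)(4.36)(0.492)² = 0.5277 kg·m²; centre at d = 0.35 m, so I = I_cm + Md² gives I = 0.5277 + (4.36)(0.35)² = 1.0618 kg·m².
Point mass: I_cm = 0; centre at d = 0.352 m, so I = I_cm + Md² gives I = 0 + (0.386)(0.352)² = 0.047827 kg·m².
Total I = 0.12305 + 1.0618 + 0.047827 = 1.2327 kg·m².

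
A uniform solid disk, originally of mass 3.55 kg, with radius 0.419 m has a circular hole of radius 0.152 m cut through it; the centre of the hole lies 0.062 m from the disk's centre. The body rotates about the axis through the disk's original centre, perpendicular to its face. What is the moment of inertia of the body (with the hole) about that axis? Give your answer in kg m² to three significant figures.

0.304

Unpierced body about its centre: I₀ = (1/2)MR² = (1/2)(3.55)(0.419)² = 0.31162 kg m².
The removed disk has mass m = M·(r/R)² = (3.55)(0.152/0.419)² = 0.46718 kg (same uniform areal density).
Its moment of inertia about the rotation axis (parallel-axis theorem): I_hole = (1/2)mr² + md² = (1/2)(0.46718)(0.152)² + (0.46718)(0.062)² = 0.0071928 kg m².
Treating the hole as negative mass, I = I₀ − I_hole = 0.31162 − 0.0071928 = 0.30443 kg m².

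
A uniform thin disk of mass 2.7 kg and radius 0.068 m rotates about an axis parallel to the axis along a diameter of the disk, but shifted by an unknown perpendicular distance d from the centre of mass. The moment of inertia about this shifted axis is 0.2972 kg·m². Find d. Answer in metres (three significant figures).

0.330

About the centre-of-mass axis, I_cm = (1/4)MR² = (1/4)(2.7)(0.068)² = 0.0031212 kg·m².
Parallel axis theorem: I = I_cm + Md², so Md² = 0.2972 − 0.0031212 = 0.29408 kg·m².
d = √(0.29408 / 2.7) = 0.33003 m.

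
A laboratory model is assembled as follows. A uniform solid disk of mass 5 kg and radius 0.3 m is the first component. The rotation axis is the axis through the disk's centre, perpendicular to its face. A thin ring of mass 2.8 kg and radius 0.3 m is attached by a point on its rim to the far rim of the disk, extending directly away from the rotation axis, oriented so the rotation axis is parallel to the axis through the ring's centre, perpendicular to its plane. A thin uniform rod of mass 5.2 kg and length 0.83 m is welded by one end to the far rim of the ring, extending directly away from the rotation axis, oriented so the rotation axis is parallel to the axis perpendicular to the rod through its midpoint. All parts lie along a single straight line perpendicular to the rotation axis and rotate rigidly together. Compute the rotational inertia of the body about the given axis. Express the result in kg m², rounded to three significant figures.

Solid disk: I_cm = (1/2)MR² = (1/2)(5)(0.3)² = 0.225 kg m²; axis through the centre, so I = 0.225 kg m².
Thin ring: I_cm = MR² = (2.8)(0.3)² = 0.252 kg m²; centre at d = 0.3 + 0.3 = 0.6 m, so the parallel axis theorem gives I = 0.252 + (2.8)(0.6)² = 1.26 kg m².
Thin rod: I_cm = (1/12)ML² = (1/12)(5.2)(0.83)² = 0.29852 kg m²; centre at d = 0.3 + 0.3 + 0.3 + 0.415 = 1.315 m, so the parallel axis theorem gives I = 0.29852 + (5.2)(1.315)² = 9.2905 kg m².
Total I = 0.225 + 1.26 + 9.2905 = 10.775 kg m².

10.8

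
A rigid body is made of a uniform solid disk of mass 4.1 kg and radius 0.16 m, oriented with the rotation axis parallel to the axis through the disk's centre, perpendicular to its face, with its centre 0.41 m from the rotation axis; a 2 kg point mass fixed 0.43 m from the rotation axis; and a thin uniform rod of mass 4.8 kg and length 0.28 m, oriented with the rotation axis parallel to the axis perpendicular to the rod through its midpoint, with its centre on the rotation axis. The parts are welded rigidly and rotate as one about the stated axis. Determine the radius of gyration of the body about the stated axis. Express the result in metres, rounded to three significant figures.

0.324

Solid disk: I_cm = (1/2)MR² = (1/2)(4.1)(0.16)² = 0.05248 kg m^2; centre at d = 0.41 m, so the parallel axis theorem gives I = 0.05248 + (4.1)(0.41)² = 0.74169 kg m^2.
Point mass: I_cm = 0; centre at d = 0.43 m, so the parallel axis theorem gives I = 0 + (2)(0.43)² = 0.3698 kg m^2.
Thin rod: I_cm = (1/12)ML² = (1/12)(4.8)(0.28)² = 0.03136 kg m^2; axis through the centre, so I = 0.03136 kg m^2.
Total I = 1.1428 kg m^2; total mass M = 10.9 kg.
k = √(I/M) = √(1.1428/10.9) = 0.3238 m.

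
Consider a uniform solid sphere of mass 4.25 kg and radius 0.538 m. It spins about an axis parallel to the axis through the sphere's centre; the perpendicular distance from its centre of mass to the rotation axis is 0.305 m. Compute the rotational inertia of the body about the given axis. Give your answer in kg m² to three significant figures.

0.887

I_cm = (2/5)MR² = (2/5)(4.25)(0.538)² = 0.49205 kg m²; centre at d = 0.305 m, so I = I_cm + Md² gives I = 0.49205 + (4.25)(0.305)² = 0.88741 kg m².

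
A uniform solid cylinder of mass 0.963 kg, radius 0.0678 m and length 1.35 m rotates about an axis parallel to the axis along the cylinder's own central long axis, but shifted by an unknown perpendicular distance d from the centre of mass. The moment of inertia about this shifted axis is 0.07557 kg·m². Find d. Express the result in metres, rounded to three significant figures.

0.276

About the centre-of-mass axis, I_cm = (1/2)MR² = (1/2)(0.963)(0.0678)² = 0.0022134 kg·m².
Parallel axis theorem: I = I_cm + Md², so Md² = 0.07557 − 0.0022134 = 0.073357 kg·m².
d = √(0.073357 / 0.963) = 0.276 m.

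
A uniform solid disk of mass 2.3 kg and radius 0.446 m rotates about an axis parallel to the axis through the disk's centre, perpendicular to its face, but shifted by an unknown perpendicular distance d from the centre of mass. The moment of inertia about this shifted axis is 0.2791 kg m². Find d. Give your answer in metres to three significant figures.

About the centre-of-mass axis, I_cm = (1/2)MR² = (1/2)(2.3)(0.446)² = 0.22875 kg m².
Parallel axis theorem: I = I_cm + Md², so Md² = 0.2791 − 0.22875 = 0.050347 kg m².
d = √(0.050347 / 2.3) = 0.14795 m.

0.148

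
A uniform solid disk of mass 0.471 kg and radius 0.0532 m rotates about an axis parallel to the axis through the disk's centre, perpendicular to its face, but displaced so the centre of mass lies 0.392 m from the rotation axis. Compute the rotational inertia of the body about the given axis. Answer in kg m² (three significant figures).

I_cm = (1/2)MR² = (1/2)(0.471)(0.0532)² = 0.00066652 kg m²; centre at d = 0.392 m, so the parallel axis theorem gives I = 0.00066652 + (0.471)(0.392)² = 0.073042 kg m².

0.0730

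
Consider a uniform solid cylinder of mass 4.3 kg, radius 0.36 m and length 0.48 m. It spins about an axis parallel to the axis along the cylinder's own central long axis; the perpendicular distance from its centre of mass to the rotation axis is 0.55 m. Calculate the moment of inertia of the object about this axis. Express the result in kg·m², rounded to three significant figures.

I_cm = (1/2)MR² = (1/2)(4.3)(0.36)² = 0.27864 kg·m²; centre at d = 0.55 m, so I = I_cm + Md² gives I = 0.27864 + (4.3)(0.55)² = 1.5794 kg·m².

1.58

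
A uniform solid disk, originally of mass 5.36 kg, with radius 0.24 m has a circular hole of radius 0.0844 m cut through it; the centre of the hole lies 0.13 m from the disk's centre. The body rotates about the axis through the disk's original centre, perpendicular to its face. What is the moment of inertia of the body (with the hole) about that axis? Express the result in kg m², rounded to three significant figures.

Unpierced body about its centre: I₀ = (1/2)MR² = (1/2)(5.36)(0.24)² = 0.15437 kg m².
The removed disk has mass m = M·(r/R)² = (5.36)(0.0844/0.24)² = 0.66287 kg (same uniform areal density).
Its moment of inertia about the rotation axis (parallel-axis theorem): I_hole = (1/2)mr² + md² = (1/2)(0.66287)(0.0844)² + (0.66287)(0.13)² = 0.013563 kg m².
Treating the hole as negative mass, I = I₀ − I_hole = 0.15437 − 0.013563 = 0.1408 kg m².

0.141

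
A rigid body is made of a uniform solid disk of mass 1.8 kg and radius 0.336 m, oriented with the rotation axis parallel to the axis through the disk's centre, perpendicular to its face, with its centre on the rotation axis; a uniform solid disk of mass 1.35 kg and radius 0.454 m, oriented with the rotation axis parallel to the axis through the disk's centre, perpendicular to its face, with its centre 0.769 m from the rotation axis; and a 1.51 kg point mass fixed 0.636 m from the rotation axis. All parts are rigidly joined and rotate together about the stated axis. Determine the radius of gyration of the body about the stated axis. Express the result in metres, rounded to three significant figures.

0.595

Solid disk: I_cm = (1/2)MR² = (1/2)(1.8)(0.336)² = 0.10161 kg m²; axis through the centre, so I = 0.10161 kg m².
Solid disk: I_cm = (1/2)MR² = (1/2)(1.35)(0.454)² = 0.13913 kg m²; centre at d = 0.769 m, so I = I_cm + Md² gives I = 0.13913 + (1.35)(0.769)² = 0.93747 kg m².
Point mass: I_cm = 0; centre at d = 0.636 m, so I = I_cm + Md² gives I = 0 + (1.51)(0.636)² = 0.61079 kg m².
Total I = 1.6499 kg m²; total mass M = 4.66 kg.
k = √(I/M) = √(1.6499/4.66) = 0.59502 m.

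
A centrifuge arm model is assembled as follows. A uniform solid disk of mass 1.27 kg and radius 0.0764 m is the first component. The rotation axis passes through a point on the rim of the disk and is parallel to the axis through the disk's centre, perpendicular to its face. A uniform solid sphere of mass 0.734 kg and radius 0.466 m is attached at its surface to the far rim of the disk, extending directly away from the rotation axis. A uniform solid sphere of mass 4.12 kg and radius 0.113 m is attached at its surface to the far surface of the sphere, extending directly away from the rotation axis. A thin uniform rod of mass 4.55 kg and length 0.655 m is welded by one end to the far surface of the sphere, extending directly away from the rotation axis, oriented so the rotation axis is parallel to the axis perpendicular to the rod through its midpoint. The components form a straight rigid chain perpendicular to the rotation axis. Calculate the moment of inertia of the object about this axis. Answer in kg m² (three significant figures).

Solid disk: I_cm = (1/2)MR² = (1/2)(1.27)(0.0764)² = 0.0037065 kg m²; centre at d = 0.0764 m, so I = I_cm + Md² gives I = 0.0037065 + (1.27)(0.0764)² = 0.011119 kg m².
Solid sphere: I_cm = (2/5)MR² = (2/5)(0.734)(0.466)² = 0.063757 kg m²; centre at d = 0.0764 + 0.0764 + 0.466 = 0.6188 m, so I = I_cm + Md² gives I = 0.063757 + (0.734)(0.6188)² = 0.34482 kg m².
Solid sphere: I_cm = (2/5)MR² = (2/5)(4.12)(0.113)² = 0.021043 kg m²; centre at d = 0.0764 + 0.0764 + 0.466 + 0.466 + 0.113 = 1.1978 m, so I = I_cm + Md² gives I = 0.021043 + (4.12)(1.1978)² = 5.9321 kg m².
Thin rod: I_cm = (1/12)ML² = (1/12)(4.55)(0.655)² = 0.16267 kg m²; centre at d = 0.0764 + 0.0764 + 0.466 + 0.466 + 0.113 + 0.113 + 0.3275 = 1.6383 m, so I = I_cm + Md² gives I = 0.16267 + (4.55)(1.6383)² = 12.375 kg m².
Total I = 0.011119 + 0.34482 + 5.9321 + 12.375 = 18.663 kg m².

18.7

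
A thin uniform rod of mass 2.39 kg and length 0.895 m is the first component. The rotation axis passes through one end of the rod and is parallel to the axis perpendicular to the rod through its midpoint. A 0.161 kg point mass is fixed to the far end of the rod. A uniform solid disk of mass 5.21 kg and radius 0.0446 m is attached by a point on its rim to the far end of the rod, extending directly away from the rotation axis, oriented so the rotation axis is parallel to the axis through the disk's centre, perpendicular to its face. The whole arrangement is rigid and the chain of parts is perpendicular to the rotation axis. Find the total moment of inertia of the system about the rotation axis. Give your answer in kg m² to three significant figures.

5.37

Thin rod: I_cm = (1/12)ML² = (1/12)(2.39)(0.895)² = 0.15954 kg m²; centre at d = 0.4475 m, so the parallel axis theorem gives I = 0.15954 + (2.39)(0.4475)² = 0.63815 kg m².
Point mass: I_cm = 0; centre at d = 0.4475 + 0.4475 = 0.895 m, so the parallel axis theorem gives I = 0 + (0.161)(0.895)² = 0.12897 kg m².
Solid disk: I_cm = (1/2)MR² = (1/2)(5.21)(0.0446)² = 0.0051818 kg m²; centre at d = 0.4475 + 0.4475 + 0.0446 = 0.9396 m, so the parallel axis theorem gives I = 0.0051818 + (5.21)(0.9396)² = 4.6048 kg m².
Total I = 0.63815 + 0.12897 + 4.6048 = 5.3719 kg m².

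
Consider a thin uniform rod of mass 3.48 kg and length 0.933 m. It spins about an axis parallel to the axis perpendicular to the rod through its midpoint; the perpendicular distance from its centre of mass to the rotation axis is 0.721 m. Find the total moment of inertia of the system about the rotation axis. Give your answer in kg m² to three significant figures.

2.06

I_cm = (1/12)ML² = (1/12)(3.48)(0.933)² = 0.25244 kg m²; centre at d = 0.721 m, so I = I_cm + Md² gives I = 0.25244 + (3.48)(0.721)² = 2.0615 kg m².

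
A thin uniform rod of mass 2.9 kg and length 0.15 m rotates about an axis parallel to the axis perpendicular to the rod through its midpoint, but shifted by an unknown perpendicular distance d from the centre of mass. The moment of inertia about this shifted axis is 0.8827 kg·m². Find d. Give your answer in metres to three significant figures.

About the centre-of-mass axis, I_cm = (1/12)ML² = (1/12)(2.9)(0.15)² = 0.0054375 kg·m².
Parallel axis theorem: I = I_cm + Md², so Md² = 0.8827 − 0.0054375 = 0.87726 kg·m².
d = √(0.87726 / 2.9) = 0.55 m.

0.550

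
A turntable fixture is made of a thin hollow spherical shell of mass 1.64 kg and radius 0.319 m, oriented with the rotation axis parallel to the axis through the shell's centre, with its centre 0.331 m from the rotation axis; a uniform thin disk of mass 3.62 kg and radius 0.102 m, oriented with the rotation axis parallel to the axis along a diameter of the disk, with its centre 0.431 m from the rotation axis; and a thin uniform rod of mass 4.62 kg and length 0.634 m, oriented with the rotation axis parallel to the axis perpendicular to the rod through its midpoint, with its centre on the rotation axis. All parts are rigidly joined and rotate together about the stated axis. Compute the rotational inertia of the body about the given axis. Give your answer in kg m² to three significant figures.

1.13

Spherical shell: I_cm = (2/3)MR² = (2/3)(1.64)(0.319)² = 0.11126 kg m²; centre at d = 0.331 m, so the parallel axis theorem gives I = 0.11126 + (1.64)(0.331)² = 0.29094 kg m².
Thin disk: I_cm = (1/4)MR² = (1/4)(3.62)(0.102)² = 0.0094156 kg m²; centre at d = 0.431 m, so the parallel axis theorem gives I = 0.0094156 + (3.62)(0.431)² = 0.68187 kg m².
Thin rod: I_cm = (1/12)ML² = (1/12)(4.62)(0.634)² = 0.15475 kg m²; axis through the centre, so I = 0.15475 kg m².
Total I = 0.29094 + 0.68187 + 0.15475 = 1.1276 kg m².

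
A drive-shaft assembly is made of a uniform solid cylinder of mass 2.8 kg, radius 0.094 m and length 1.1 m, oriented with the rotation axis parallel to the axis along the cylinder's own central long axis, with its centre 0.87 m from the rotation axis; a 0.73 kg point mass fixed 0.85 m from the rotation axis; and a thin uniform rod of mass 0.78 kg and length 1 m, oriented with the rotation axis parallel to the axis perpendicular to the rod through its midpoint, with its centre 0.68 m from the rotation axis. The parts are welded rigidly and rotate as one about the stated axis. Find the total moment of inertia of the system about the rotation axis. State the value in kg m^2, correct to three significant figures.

Solid cylinder: I_cm = (1/2)MR² = (1/2)(2.8)(0.094)² = 0.01237 kg m^2; centre at d = 0.87 m, so I = I_cm + Md² gives I = 0.01237 + (2.8)(0.87)² = 2.1317 kg m^2.
Point mass: I_cm = 0; centre at d = 0.85 m, so I = I_cm + Md² gives I = 0 + (0.73)(0.85)² = 0.52742 kg m^2.
Thin rod: I_cm = (1/12)ML² = (1/12)(0.78)(1)² = 0.065 kg m^2; centre at d = 0.68 m, so I = I_cm + Md² gives I = 0.065 + (0.78)(0.68)² = 0.42567 kg m^2.
Total I = 2.1317 + 0.52742 + 0.42567 = 3.0848 kg m^2.

3.08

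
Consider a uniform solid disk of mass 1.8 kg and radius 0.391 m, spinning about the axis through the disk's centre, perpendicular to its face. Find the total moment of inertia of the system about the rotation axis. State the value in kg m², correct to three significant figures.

I_cm = (1/2)MR² = (1/2)(1.8)(0.391)² = 0.13759 kg m²; axis through the centre, so I = 0.13759 kg m².

0.138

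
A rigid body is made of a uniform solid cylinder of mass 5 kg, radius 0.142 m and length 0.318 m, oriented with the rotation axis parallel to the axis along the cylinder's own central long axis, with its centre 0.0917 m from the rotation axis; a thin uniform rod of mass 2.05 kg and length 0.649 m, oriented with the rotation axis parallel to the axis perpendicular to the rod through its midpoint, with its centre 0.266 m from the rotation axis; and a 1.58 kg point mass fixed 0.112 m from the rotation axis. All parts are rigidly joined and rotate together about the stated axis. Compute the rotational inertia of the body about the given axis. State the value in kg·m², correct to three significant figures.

Solid cylinder: I_cm = (1/2)MR² = (1/2)(5)(0.142)² = 0.05041 kg·m²; centre at d = 0.0917 m, so I = I_cm + Md² gives I = 0.05041 + (5)(0.0917)² = 0.092454 kg·m².
Thin rod: I_cm = (1/12)ML² = (1/12)(2.05)(0.649)² = 0.071955 kg·m²; centre at d = 0.266 m, so I = I_cm + Md² gives I = 0.071955 + (2.05)(0.266)² = 0.217 kg·m².
Point mass: I_cm = 0; centre at d = 0.112 m, so I = I_cm + Md² gives I = 0 + (1.58)(0.112)² = 0.01982 kg·m².
Total I = 0.092454 + 0.217 + 0.01982 = 0.32928 kg·m².

0.329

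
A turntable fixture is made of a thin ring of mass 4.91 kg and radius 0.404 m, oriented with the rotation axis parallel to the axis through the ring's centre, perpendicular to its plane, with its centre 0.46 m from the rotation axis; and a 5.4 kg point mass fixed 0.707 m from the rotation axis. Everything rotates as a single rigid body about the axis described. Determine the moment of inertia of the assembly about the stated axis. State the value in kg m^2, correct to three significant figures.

4.54

Thin ring: I_cm = MR² = (4.91)(0.404)² = 0.80139 kg m^2; centre at d = 0.46 m, so the parallel axis theorem gives I = 0.80139 + (4.91)(0.46)² = 1.8403 kg m^2.
Point mass: I_cm = 0; centre at d = 0.707 m, so the parallel axis theorem gives I = 0 + (5.4)(0.707)² = 2.6992 kg m^2.
Total I = 1.8403 + 2.6992 = 4.5395 kg m^2.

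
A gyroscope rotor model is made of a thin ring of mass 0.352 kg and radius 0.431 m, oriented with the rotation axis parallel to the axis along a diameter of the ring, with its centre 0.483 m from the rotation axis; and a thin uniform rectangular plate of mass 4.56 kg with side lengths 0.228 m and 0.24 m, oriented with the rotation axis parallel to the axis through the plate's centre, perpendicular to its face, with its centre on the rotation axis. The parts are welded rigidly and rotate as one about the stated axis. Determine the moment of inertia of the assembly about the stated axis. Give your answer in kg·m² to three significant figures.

0.156

Thin ring: I_cm = (1/2)MR² = (1/2)(0.352)(0.431)² = 0.032694 kg·m²; centre at d = 0.483 m, so I = I_cm + Md² gives I = 0.032694 + (0.352)(0.483)² = 0.11481 kg·m².
Rectangular plate: I_cm = (1/12)M(a²+b²) = (1/12)(4.56)[(0.228)² + (0.24)²] = 0.041642 kg·m²; axis through the centre, so I = 0.041642 kg·m².
Total I = 0.11481 + 0.041642 = 0.15645 kg·m².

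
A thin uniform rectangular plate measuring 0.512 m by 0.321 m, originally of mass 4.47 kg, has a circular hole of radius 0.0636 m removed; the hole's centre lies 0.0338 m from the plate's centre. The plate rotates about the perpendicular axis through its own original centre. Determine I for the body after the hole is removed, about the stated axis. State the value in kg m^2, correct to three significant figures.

Unpierced body about its centre: I₀ = (1/12)M(a²+b²) = (1/12)(4.47)[(0.512)² + (0.321)²] = 0.13603 kg m^2.
The removed disk has mass m = M·πr²/(ab) = (4.47)·π(0.0636)²/(0.512·0.321) = 0.34562 kg (same uniform areal density).
Its moment of inertia about the rotation axis (parallel-axis theorem): I_hole = (1/2)mr² + md² = (1/2)(0.34562)(0.0636)² + (0.34562)(0.0338)² = 0.0010939 kg m^2.
Treating the hole as negative mass, I = I₀ − I_hole = 0.13603 − 0.0010939 = 0.13494 kg m^2.

0.135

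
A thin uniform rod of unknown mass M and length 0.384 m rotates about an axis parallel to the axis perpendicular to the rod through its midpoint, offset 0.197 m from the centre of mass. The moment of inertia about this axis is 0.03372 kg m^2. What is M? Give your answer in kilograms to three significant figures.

I = I_cm + Md² = (1/12)ML² + Md² = M·[0.0833333·(0.384)² + (0.197)²] = M·0.051097.
So M = 0.03372 / 0.051097 = 0.65992 kg.

0.660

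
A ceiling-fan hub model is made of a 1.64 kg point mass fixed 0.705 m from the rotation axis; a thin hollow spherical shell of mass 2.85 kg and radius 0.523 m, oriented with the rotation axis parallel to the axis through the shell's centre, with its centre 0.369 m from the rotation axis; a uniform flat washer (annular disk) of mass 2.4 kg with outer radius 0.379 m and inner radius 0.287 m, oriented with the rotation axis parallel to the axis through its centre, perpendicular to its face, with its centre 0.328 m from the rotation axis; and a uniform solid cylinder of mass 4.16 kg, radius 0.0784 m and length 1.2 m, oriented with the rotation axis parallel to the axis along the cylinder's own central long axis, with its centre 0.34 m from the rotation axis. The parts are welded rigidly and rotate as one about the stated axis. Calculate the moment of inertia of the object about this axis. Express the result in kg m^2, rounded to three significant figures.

2.75

Point mass: I_cm = 0; centre at d = 0.705 m, so the parallel axis theorem gives I = 0 + (1.64)(0.705)² = 0.81512 kg m^2.
Spherical shell: I_cm = (2/3)MR² = (2/3)(2.85)(0.523)² = 0.51971 kg m^2; centre at d = 0.369 m, so the parallel axis theorem gives I = 0.51971 + (2.85)(0.369)² = 0.90776 kg m^2.
Annular disk: I_cm = (1/2)M(R²+r²) = (1/2)(2.4)[(0.379)² + (0.287)²] = 0.27121 kg m^2; centre at d = 0.328 m, so the parallel axis theorem gives I = 0.27121 + (2.4)(0.328)² = 0.52941 kg m^2.
Solid cylinder: I_cm = (1/2)MR² = (1/2)(4.16)(0.0784)² = 0.012785 kg m^2; centre at d = 0.34 m, so the parallel axis theorem gives I = 0.012785 + (4.16)(0.34)² = 0.49368 kg m^2.
Total I = 0.81512 + 0.90776 + 0.52941 + 0.49368 = 2.746 kg m^2.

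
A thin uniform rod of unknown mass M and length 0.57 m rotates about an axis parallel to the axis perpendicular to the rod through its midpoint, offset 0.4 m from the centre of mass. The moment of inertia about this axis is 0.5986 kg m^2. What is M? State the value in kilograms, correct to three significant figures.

I = I_cm + Md² = (1/12)ML² + Md² = M·[0.0833333·(0.57)² + (0.4)²] = M·0.18708.
So M = 0.5986 / 0.18708 = 3.1998 kg.

3.20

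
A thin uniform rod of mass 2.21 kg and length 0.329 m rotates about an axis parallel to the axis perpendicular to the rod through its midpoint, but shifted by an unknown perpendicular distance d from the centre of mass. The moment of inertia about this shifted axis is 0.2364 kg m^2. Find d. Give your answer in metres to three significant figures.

0.313

About the centre-of-mass axis, I_cm = (1/12)ML² = (1/12)(2.21)(0.329)² = 0.019934 kg m^2.
Parallel axis theorem: I = I_cm + Md², so Md² = 0.2364 − 0.019934 = 0.21647 kg m^2.
d = √(0.21647 / 2.21) = 0.31297 m.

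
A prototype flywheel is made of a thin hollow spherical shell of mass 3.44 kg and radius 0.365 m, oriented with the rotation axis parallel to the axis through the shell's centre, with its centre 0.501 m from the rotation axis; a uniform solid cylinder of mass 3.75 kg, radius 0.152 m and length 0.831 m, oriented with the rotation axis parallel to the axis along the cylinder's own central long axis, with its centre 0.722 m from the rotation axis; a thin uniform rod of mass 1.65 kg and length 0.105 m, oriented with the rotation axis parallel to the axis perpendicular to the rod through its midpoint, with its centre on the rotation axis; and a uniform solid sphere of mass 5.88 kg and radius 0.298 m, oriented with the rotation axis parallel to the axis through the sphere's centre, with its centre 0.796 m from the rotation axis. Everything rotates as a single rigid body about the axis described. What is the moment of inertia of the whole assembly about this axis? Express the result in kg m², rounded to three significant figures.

7.10

Spherical shell: I_cm = (2/3)MR² = (2/3)(3.44)(0.365)² = 0.30553 kg m²; centre at d = 0.501 m, so I = I_cm + Md² gives I = 0.30553 + (3.44)(0.501)² = 1.169 kg m².
Solid cylinder: I_cm = (1/2)MR² = (1/2)(3.75)(0.152)² = 0.04332 kg m²; centre at d = 0.722 m, so I = I_cm + Md² gives I = 0.04332 + (3.75)(0.722)² = 1.9981 kg m².
Thin rod: I_cm = (1/12)ML² = (1/12)(1.65)(0.105)² = 0.0015159 kg m²; axis through the centre, so I = 0.0015159 kg m².
Solid sphere: I_cm = (2/5)MR² = (2/5)(5.88)(0.298)² = 0.20887 kg m²; centre at d = 0.796 m, so I = I_cm + Md² gives I = 0.20887 + (5.88)(0.796)² = 3.9345 kg m².
Total I = 1.169 + 1.9981 + 0.0015159 + 3.9345 = 7.1032 kg m².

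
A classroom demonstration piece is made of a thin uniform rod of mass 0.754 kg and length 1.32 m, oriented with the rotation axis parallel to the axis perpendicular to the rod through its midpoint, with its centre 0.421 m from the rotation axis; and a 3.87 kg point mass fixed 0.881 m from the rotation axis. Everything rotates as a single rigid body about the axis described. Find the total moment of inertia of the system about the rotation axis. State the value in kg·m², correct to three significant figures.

Thin rod: I_cm = (1/12)ML² = (1/12)(0.754)(1.32)² = 0.10948 kg·m²; centre at d = 0.421 m, so the parallel axis theorem gives I = 0.10948 + (0.754)(0.421)² = 0.24312 kg·m².
Point mass: I_cm = 0; centre at d = 0.881 m, so the parallel axis theorem gives I = 0 + (3.87)(0.881)² = 3.0037 kg·m².
Total I = 0.24312 + 3.0037 = 3.2469 kg·m².

3.25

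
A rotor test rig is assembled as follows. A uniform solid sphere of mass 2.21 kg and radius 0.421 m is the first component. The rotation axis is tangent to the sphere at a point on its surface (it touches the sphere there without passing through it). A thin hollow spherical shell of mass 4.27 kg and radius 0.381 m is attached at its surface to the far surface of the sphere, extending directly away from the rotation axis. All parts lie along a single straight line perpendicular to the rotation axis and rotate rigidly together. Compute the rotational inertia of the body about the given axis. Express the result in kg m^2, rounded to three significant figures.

Solid sphere: I_cm = (2/5)MR² = (2/5)(2.21)(0.421)² = 0.15668 kg m^2; centre at d = 0.421 m, so I = I_cm + Md² gives I = 0.15668 + (2.21)(0.421)² = 0.54838 kg m^2.
Spherical shell: I_cm = (2/3)MR² = (2/3)(4.27)(0.381)² = 0.41322 kg m^2; centre at d = 0.421 + 0.421 + 0.381 = 1.223 m, so I = I_cm + Md² gives I = 0.41322 + (4.27)(1.223)² = 6.8 kg m^2.
Total I = 0.54838 + 6.8 = 7.3484 kg m^2.

7.35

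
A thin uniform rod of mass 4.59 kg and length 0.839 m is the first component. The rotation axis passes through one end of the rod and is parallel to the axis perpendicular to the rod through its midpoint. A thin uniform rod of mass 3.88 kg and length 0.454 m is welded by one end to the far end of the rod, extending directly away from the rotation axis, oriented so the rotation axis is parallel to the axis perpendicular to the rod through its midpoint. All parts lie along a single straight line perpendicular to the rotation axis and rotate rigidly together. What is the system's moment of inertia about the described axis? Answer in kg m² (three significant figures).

5.55

Thin rod: I_cm = (1/12)ML² = (1/12)(4.59)(0.839)² = 0.26925 kg m²; centre at d = 0.4195 m, so the parallel axis theorem gives I = 0.26925 + (4.59)(0.4195)² = 1.077 kg m².
Thin rod: I_cm = (1/12)ML² = (1/12)(3.88)(0.454)² = 0.066644 kg m²; centre at d = 0.4195 + 0.4195 + 0.227 = 1.066 m, so the parallel axis theorem gives I = 0.066644 + (3.88)(1.066)² = 4.4757 kg m².
Total I = 1.077 + 4.4757 = 5.5527 kg m².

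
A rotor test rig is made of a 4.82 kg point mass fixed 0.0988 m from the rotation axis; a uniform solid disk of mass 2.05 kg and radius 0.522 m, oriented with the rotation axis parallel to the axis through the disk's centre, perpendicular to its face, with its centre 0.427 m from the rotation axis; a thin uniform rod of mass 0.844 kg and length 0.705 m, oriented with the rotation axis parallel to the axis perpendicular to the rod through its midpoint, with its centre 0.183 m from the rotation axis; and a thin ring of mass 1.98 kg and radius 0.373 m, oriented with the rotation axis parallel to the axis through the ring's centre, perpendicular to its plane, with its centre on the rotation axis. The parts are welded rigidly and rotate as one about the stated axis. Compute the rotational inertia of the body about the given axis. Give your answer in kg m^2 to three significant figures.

1.04

Point mass: I_cm = 0; centre at d = 0.0988 m, so I = I_cm + Md² gives I = 0 + (4.82)(0.0988)² = 0.04705 kg m^2.
Solid disk: I_cm = (1/2)MR² = (1/2)(2.05)(0.522)² = 0.2793 kg m^2; centre at d = 0.427 m, so I = I_cm + Md² gives I = 0.2793 + (2.05)(0.427)² = 0.65307 kg m^2.
Thin rod: I_cm = (1/12)ML² = (1/12)(0.844)(0.705)² = 0.034957 kg m^2; centre at d = 0.183 m, so I = I_cm + Md² gives I = 0.034957 + (0.844)(0.183)² = 0.063222 kg m^2.
Thin ring: I_cm = MR² = (1.98)(0.373)² = 0.27548 kg m^2; axis through the centre, so I = 0.27548 kg m^2.
Total I = 0.04705 + 0.65307 + 0.063222 + 0.27548 = 1.0388 kg m^2.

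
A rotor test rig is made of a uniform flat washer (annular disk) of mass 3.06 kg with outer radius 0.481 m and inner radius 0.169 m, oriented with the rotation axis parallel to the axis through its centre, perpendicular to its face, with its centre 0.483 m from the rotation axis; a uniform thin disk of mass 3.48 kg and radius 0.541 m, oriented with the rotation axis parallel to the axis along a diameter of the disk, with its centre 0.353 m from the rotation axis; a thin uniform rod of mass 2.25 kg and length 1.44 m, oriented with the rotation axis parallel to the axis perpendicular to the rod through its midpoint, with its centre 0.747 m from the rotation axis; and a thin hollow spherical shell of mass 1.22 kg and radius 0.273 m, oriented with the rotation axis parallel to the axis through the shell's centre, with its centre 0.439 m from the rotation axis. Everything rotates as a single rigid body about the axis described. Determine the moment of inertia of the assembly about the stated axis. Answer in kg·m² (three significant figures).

Annular disk: I_cm = (1/2)M(R²+r²) = (1/2)(3.06)[(0.481)² + (0.169)²] = 0.39768 kg·m²; centre at d = 0.483 m, so the parallel axis theorem gives I = 0.39768 + (3.06)(0.483)² = 1.1115 kg·m².
Thin disk: I_cm = (1/4)MR² = (1/4)(3.48)(0.541)² = 0.25463 kg·m²; centre at d = 0.353 m, so the parallel axis theorem gives I = 0.25463 + (3.48)(0.353)² = 0.68827 kg·m².
Thin rod: I_cm = (1/12)ML² = (1/12)(2.25)(1.44)² = 0.3888 kg·m²; centre at d = 0.747 m, so the parallel axis theorem gives I = 0.3888 + (2.25)(0.747)² = 1.6443 kg·m².
Spherical shell: I_cm = (2/3)MR² = (2/3)(1.22)(0.273)² = 0.060617 kg·m²; centre at d = 0.439 m, so the parallel axis theorem gives I = 0.060617 + (1.22)(0.439)² = 0.29574 kg·m².
Total I = 1.1115 + 0.68827 + 1.6443 + 0.29574 = 3.7399 kg·m².

3.74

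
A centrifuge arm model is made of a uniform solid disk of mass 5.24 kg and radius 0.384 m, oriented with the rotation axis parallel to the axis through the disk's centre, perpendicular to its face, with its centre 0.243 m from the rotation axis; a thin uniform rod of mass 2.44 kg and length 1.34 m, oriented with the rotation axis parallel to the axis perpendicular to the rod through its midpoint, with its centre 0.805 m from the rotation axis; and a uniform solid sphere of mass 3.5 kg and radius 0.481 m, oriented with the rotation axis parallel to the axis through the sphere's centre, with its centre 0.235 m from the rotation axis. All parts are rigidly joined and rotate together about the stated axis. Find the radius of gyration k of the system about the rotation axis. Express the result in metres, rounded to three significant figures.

0.532

Solid disk: I_cm = (1/2)MR² = (1/2)(5.24)(0.384)² = 0.38633 kg m²; centre at d = 0.243 m, so I = I_cm + Md² gives I = 0.38633 + (5.24)(0.243)² = 0.69575 kg m².
Thin rod: I_cm = (1/12)ML² = (1/12)(2.44)(1.34)² = 0.36511 kg m²; centre at d = 0.805 m, so I = I_cm + Md² gives I = 0.36511 + (2.44)(0.805)² = 1.9463 kg m².
Solid sphere: I_cm = (2/5)MR² = (2/5)(3.5)(0.481)² = 0.32391 kg m²; centre at d = 0.235 m, so I = I_cm + Md² gives I = 0.32391 + (3.5)(0.235)² = 0.51719 kg m².
Total I = 3.1592 kg m²; total mass M = 11.18 kg.
k = √(I/M) = √(3.1592/11.18) = 0.53158 m.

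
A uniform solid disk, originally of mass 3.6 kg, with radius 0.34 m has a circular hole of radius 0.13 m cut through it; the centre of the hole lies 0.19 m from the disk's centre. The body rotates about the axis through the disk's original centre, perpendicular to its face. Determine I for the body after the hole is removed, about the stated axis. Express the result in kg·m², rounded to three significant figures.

0.185

Unpierced body about its centre: I₀ = (1/2)MR² = (1/2)(3.6)(0.34)² = 0.20808 kg·m².
The removed disk has mass m = M·(r/R)² = (3.6)(0.13/0.34)² = 0.5263 kg (same uniform areal density).
Its moment of inertia about the rotation axis (parallel-axis theorem): I_hole = (1/2)mr² + md² = (1/2)(0.5263)(0.13)² + (0.5263)(0.19)² = 0.023447 kg·m².
Treating the hole as negative mass, I = I₀ − I_hole = 0.20808 − 0.023447 = 0.18463 kg·m².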